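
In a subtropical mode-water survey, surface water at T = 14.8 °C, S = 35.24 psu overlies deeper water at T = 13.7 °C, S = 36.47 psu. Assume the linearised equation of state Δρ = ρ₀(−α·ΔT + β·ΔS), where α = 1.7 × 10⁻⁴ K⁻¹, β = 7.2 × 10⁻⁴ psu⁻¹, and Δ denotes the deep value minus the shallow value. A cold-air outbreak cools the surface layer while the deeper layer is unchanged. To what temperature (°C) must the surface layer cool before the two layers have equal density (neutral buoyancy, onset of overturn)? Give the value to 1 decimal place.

8.5 °C

Neutral buoyancy requires Δρ = 0, i.e. −α(T_deep − T_surf′) + β(S_deep − S_surf) = 0.
T_surf′ = T_deep − (β/α)·ΔS = 13.7 − (7.2 × 10⁻⁴/1.7 × 10⁻⁴)·(+1.23) = 8.491 °C.
Cooling required: 14.8 − (8.491) = 6.309 °C.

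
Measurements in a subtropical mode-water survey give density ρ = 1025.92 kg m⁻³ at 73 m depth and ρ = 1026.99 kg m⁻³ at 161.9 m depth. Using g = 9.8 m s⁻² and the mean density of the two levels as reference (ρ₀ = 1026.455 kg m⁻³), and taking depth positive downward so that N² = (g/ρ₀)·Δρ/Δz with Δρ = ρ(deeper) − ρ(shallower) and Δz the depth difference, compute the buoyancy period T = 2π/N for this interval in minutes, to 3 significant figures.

Δρ = 1026.99 − 1025.92 = 1.07 kg m⁻³ over Δz = 161.9 − 73 = 88.9 m.
N² = (9.8/1026.455) × (1.07/88.9) = 1.1491 × 10⁻⁴ s⁻².
N = √(1.1491 × 10⁻⁴) = 0.010720 rad s⁻¹, so T = 2π/N = 586.12 s = 9.7687 min ≈ 9.77 min.

9.77 min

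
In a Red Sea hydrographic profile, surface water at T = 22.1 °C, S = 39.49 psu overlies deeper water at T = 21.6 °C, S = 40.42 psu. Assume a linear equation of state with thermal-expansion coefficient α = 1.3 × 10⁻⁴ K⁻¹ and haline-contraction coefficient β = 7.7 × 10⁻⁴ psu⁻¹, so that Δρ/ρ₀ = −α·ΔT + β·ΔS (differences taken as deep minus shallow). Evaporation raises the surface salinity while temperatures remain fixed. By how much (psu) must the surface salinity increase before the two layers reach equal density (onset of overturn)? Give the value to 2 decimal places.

Neutral buoyancy requires −α(T_deep − T_surf) + β(S_deep − S_surf′) = 0.
S_surf′ = S_deep − (α/β)·ΔT = 40.42 − (1.3 × 10⁻⁴/7.7 × 10⁻⁴)·(-0.5) = 40.5044 psu.
Increase required: 40.5044 − 39.49 = 1.0144 psu.

1.01 psu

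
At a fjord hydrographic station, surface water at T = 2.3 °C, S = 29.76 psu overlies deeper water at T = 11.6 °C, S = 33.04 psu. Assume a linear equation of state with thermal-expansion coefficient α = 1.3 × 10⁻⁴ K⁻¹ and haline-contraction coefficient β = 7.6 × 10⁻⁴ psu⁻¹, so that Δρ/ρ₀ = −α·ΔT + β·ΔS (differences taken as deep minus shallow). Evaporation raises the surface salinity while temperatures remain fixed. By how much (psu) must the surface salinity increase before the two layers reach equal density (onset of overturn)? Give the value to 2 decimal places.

Neutral buoyancy requires −α(T_deep − T_surf) + β(S_deep − S_surf′) = 0.
S_surf′ = S_deep − (α/β)·ΔT = 33.04 − (1.3 × 10⁻⁴/7.6 × 10⁻⁴)·(+9.3) = 31.4492 psu.
Increase required: 31.4492 − 29.76 = 1.6892 psu.

1.69 psu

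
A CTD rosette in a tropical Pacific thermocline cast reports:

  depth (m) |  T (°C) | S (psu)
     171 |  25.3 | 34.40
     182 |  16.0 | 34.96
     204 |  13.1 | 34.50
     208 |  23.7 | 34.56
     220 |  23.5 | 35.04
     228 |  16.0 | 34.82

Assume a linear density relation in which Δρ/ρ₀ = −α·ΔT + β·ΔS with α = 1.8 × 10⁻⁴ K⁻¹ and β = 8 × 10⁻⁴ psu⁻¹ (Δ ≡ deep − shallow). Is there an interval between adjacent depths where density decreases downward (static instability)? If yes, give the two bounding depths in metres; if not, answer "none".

Evaluate Δρ/ρ₀ = −αΔT + βΔS across each adjacent pair:
  171–182 m: −αΔT+βΔS = −(1.8 × 10⁻⁴)(-9.3)+(8 × 10⁻⁴)(+0.56) = 2.1 × 10⁻³ → stable
  182–204 m: −αΔT+βΔS = −(1.8 × 10⁻⁴)(-2.9)+(8 × 10⁻⁴)(-0.46) = 1.5 × 10⁻⁴ → stable
  204–208 m: −αΔT+βΔS = −(1.8 × 10⁻⁴)(+10.6)+(8 × 10⁻⁴)(+0.06) = -1.9 × 10⁻³ → UNSTABLE
  208–220 m: −αΔT+βΔS = −(1.8 × 10⁻⁴)(-0.2)+(8 × 10⁻⁴)(+0.48) = 4.2 × 10⁻⁴ → stable
  220–228 m: −αΔT+βΔS = −(1.8 × 10⁻⁴)(-7.5)+(8 × 10⁻⁴)(-0.22) = 1.2 × 10⁻³ → stable
The 204–208 m interval has Δρ < 0: lighter water underlies denser water.

204–208 m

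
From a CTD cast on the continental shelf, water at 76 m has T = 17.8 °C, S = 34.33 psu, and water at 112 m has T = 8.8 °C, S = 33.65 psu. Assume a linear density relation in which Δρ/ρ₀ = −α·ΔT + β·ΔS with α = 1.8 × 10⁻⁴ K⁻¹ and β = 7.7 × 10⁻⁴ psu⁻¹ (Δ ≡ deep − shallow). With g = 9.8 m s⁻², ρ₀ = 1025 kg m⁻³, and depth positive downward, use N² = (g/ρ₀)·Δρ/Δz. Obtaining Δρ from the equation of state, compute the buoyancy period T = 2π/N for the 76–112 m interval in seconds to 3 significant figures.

364 s

ΔT = -9.0 K, ΔS = -0.68 psu (deep − shallow).
Δρ/ρ₀ = −αΔT + βΔS = 1.62 × 10⁻³ − 5.236 × 10⁻⁴ = 1.0964 × 10⁻³, so Δρ ≈ 1.124 kg m⁻³.
N² = (g/ρ₀)·Δρ/Δz = g·(Δρ/ρ₀)/Δz = 9.8 × 1.0964 × 10⁻³ / 36 = 2.9846 × 10⁻⁴ s⁻².
N = √(2.9846 × 10⁻⁴) = 0.017276 rad s⁻¹ → T = 2π/N = 363.69 s ≈ 364 s.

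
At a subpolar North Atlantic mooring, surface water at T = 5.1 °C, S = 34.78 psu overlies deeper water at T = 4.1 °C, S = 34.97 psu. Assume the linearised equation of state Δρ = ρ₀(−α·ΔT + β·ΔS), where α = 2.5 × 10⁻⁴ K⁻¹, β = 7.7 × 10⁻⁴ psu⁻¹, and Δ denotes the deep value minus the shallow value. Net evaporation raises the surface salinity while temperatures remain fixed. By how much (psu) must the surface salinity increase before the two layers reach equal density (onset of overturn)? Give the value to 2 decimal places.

0.51 psu

Neutral buoyancy requires −α(T_deep − T_surf) + β(S_deep − S_surf′) = 0.
S_surf′ = S_deep − (α/β)·ΔT = 34.97 − (2.5 × 10⁻⁴/7.7 × 10⁻⁴)·(-1.0) = 35.2947 psu.
Increase required: 35.2947 − 34.78 = 0.5147 psu.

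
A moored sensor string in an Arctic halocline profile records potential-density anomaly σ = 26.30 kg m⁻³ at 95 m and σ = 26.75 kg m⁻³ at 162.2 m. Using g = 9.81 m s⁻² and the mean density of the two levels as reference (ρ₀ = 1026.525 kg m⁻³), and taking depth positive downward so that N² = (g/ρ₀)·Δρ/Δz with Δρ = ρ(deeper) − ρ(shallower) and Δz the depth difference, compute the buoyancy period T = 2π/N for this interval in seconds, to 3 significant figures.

Δρ = 1026.75 − 1026.30 = 0.45 kg m⁻³ over Δz = 162.2 − 95 = 67.2 m.
N² = (9.81/1026.525) × (0.45/67.2) = 6.3995 × 10⁻⁵ s⁻².
N = √(6.3995 × 10⁻⁵) = 7.9997 × 10⁻³ rad s⁻¹, so T = 2π/N = 785.43 s ≈ 785 s.

785 s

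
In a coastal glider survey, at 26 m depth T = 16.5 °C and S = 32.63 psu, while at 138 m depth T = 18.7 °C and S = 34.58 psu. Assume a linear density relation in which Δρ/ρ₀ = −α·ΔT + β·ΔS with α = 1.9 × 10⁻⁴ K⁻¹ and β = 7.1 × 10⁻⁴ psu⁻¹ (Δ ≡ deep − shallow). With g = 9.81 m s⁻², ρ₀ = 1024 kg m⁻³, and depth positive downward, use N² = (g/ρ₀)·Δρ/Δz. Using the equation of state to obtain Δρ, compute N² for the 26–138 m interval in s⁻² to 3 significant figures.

ΔT = +2.2 K, ΔS = +1.95 psu (deep − shallow).
Δρ/ρ₀ = −αΔT + βΔS = -4.18 × 10⁻⁴ + 1.3845 × 10⁻³ = 9.665 × 10⁻⁴, so Δρ ≈ 0.9897 kg m⁻³.
N² = (g/ρ₀)·Δρ/Δz = g·(Δρ/ρ₀)/Δz = 9.81 × 9.665 × 10⁻⁴ / 112 = 8.4655 × 10⁻⁵ s⁻² ≈ 8.47 × 10⁻⁵ s⁻².

8.47 × 10⁻⁵ s⁻²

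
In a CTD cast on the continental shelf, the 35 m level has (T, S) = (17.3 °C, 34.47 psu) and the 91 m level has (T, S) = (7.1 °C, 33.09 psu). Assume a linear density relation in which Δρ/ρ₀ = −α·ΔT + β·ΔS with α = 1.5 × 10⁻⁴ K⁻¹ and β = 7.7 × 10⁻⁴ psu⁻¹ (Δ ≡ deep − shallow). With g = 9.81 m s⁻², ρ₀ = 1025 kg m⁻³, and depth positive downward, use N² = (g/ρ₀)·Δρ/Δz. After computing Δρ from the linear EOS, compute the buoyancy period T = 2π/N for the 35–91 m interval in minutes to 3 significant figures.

ΔT = -10.2 K, ΔS = -1.38 psu (deep − shallow).
Δρ/ρ₀ = −αΔT + βΔS = 1.53 × 10⁻³ − 1.0626 × 10⁻³ = 4.674 × 10⁻⁴, so Δρ ≈ 0.4791 kg m⁻³.
N² = (g/ρ₀)·Δρ/Δz = g·(Δρ/ρ₀)/Δz = 9.81 × 4.674 × 10⁻⁴ / 56 = 8.1878 × 10⁻⁵ s⁻².
N = √(8.1878 × 10⁻⁵) = 9.0486 × 10⁻³ rad s⁻¹ → T = 2π/N = 694.38 s = 11.573 min ≈ 11.6 min.

11.6 min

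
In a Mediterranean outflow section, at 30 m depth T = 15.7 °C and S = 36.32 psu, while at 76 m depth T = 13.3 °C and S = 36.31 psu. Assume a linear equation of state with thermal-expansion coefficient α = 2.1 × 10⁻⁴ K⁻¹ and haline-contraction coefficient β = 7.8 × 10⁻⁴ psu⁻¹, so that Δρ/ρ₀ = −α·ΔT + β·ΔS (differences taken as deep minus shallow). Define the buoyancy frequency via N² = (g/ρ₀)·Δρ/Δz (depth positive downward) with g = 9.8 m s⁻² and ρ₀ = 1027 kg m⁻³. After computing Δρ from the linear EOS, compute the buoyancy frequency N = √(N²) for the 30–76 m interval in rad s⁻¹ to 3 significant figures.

0.0103 rad s⁻¹

ΔT = -2.4 K, ΔS = -0.01 psu (deep − shallow).
Δρ/ρ₀ = −αΔT + βΔS = 5.04 × 10⁻⁴ − 7.80 × 10⁻⁶ = 4.962 × 10⁻⁴, so Δρ ≈ 0.5096 kg m⁻³.
N² = (g/ρ₀)·Δρ/Δz = g·(Δρ/ρ₀)/Δz = 9.8 × 4.962 × 10⁻⁴ / 46 = 1.0571 × 10⁻⁴ s⁻².
N = √(1.0571 × 10⁻⁴) = 0.010282 rad s⁻¹ ≈ 0.0103 rad s⁻¹.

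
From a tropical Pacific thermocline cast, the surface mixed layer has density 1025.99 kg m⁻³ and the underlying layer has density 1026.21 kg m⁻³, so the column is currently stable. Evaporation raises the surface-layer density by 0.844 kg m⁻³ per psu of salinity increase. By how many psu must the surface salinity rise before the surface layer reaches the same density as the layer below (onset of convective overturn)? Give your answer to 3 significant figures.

Density deficit of the surface layer: 1026.21 − 1025.99 = 0.22 kg m⁻³.
Required change = 0.22 / 0.844 = 0.261 psu.

0.261 psu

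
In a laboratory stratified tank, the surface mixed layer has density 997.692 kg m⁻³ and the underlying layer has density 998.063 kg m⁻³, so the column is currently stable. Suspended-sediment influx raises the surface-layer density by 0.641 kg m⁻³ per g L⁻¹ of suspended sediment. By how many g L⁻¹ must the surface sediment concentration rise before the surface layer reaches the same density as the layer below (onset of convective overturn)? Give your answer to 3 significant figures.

Density deficit of the surface layer: 998.063 − 997.692 = 0.371 kg m⁻³.
Required change = 0.371 / 0.641 = 0.579 g L⁻¹.

0.579 g L⁻¹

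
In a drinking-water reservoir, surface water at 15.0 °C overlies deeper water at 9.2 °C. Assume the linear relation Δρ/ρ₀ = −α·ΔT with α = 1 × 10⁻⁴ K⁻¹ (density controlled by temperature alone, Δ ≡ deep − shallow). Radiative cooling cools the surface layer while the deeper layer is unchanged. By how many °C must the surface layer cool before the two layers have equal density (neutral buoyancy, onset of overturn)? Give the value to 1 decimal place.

With temperature the only control, equal density requires T_surf′ = T_deep.
T_surf′ = 9.2 °C.
Cooling required: 15.0 − 9.2 = 5.8 °C.

5.8 °C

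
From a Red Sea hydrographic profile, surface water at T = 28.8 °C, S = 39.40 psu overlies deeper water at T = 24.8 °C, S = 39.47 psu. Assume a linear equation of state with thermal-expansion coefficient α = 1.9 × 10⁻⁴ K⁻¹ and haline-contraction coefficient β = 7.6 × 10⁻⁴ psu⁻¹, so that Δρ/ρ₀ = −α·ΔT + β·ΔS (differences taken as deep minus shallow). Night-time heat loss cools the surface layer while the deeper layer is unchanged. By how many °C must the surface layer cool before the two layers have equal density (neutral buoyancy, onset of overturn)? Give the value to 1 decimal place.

Neutral buoyancy requires Δρ = 0, i.e. −α(T_deep − T_surf′) + β(S_deep − S_surf) = 0.
T_surf′ = T_deep − (β/α)·ΔS = 24.8 − (7.6 × 10⁻⁴/1.9 × 10⁻⁴)·(+0.07) = 24.520 °C.
Cooling required: 28.8 − (24.520) = 4.280 °C.

4.3 °C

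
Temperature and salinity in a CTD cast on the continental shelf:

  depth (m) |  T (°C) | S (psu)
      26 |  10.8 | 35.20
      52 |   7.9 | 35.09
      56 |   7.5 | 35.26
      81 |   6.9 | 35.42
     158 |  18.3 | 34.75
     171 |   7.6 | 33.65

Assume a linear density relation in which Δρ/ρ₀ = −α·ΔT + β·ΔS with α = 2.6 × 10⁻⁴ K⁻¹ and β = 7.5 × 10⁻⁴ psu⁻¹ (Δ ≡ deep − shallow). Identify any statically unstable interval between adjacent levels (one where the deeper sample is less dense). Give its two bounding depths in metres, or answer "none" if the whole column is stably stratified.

Evaluate Δρ/ρ₀ = −αΔT + βΔS across each adjacent pair:
  26–52 m: −αΔT+βΔS = −(2.6 × 10⁻⁴)(-2.9)+(7.5 × 10⁻⁴)(-0.11) = 6.7 × 10⁻⁴ → stable
  52–56 m: −αΔT+βΔS = −(2.6 × 10⁻⁴)(-0.4)+(7.5 × 10⁻⁴)(+0.17) = 2.3 × 10⁻⁴ → stable
  56–81 m: −αΔT+βΔS = −(2.6 × 10⁻⁴)(-0.6)+(7.5 × 10⁻⁴)(+0.16) = 2.8 × 10⁻⁴ → stable
  81–158 m: −αΔT+βΔS = −(2.6 × 10⁻⁴)(+11.4)+(7.5 × 10⁻⁴)(-0.67) = -3.5 × 10⁻³ → UNSTABLE
  158–171 m: −αΔT+βΔS = −(2.6 × 10⁻⁴)(-10.7)+(7.5 × 10⁻⁴)(-1.10) = 2.0 × 10⁻³ → stable
The 81–158 m interval has Δρ < 0: lighter water underlies denser water.

81–158 m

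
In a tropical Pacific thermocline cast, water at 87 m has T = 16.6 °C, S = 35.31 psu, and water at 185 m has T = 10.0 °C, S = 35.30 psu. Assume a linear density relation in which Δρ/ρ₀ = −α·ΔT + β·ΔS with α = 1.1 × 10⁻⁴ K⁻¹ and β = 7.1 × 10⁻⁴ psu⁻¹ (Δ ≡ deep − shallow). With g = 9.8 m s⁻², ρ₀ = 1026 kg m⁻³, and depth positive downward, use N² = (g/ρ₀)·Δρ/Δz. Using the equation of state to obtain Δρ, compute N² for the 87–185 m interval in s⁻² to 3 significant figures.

7.19 × 10⁻⁵ s⁻²

ΔT = -6.6 K, ΔS = -0.01 psu (deep − shallow).
Δρ/ρ₀ = −αΔT + βΔS = 7.26 × 10⁻⁴ − 7.10 × 10⁻⁶ = 7.189 × 10⁻⁴, so Δρ ≈ 0.7376 kg m⁻³.
N² = (g/ρ₀)·Δρ/Δz = g·(Δρ/ρ₀)/Δz = 9.8 × 7.189 × 10⁻⁴ / 98 = 7.1890 × 10⁻⁵ s⁻² ≈ 7.19 × 10⁻⁵ s⁻².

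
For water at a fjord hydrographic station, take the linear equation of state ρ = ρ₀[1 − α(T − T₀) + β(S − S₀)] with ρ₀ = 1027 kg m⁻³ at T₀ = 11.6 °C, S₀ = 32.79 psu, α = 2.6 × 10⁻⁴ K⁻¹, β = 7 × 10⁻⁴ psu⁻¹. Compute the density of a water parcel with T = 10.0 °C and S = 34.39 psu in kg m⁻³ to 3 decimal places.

T − T₀ = -1.6 K, S − S₀ = +1.60 psu.
Bracket = 1 − α·(-1.6) + β·(+1.60) = 1 + (1.536 × 10⁻³) = 1.0015360.
ρ = 1027 × 1.0015360 = 1028.577 kg m⁻³.

1028.577 kg m⁻³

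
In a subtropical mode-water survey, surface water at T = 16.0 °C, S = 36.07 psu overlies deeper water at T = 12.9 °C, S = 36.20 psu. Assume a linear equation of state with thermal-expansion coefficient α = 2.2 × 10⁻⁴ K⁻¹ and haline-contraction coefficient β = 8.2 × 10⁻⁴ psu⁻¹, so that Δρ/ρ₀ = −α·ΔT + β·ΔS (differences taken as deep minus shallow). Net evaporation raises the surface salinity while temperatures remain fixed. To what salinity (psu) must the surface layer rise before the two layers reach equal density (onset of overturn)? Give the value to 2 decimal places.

Neutral buoyancy requires −α(T_deep − T_surf) + β(S_deep − S_surf′) = 0.
S_surf′ = S_deep − (α/β)·ΔT = 36.20 − (2.2 × 10⁻⁴/8.2 × 10⁻⁴)·(-3.1) = 37.0317 psu.
Increase required: 37.0317 − 36.07 = 0.9617 psu.

37.03 psu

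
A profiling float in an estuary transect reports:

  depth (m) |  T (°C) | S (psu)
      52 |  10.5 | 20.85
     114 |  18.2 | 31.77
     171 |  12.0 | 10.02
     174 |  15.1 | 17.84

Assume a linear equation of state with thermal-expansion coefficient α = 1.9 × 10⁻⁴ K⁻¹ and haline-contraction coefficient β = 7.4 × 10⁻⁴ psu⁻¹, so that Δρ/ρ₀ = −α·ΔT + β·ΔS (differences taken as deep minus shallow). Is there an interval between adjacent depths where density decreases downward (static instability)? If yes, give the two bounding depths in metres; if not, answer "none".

Evaluate Δρ/ρ₀ = −αΔT + βΔS across each adjacent pair:
  52–114 m: −αΔT+βΔS = −(1.9 × 10⁻⁴)(+7.7)+(7.4 × 10⁻⁴)(+10.92) = 6.6 × 10⁻³ → stable
  114–171 m: −αΔT+βΔS = −(1.9 × 10⁻⁴)(-6.2)+(7.4 × 10⁻⁴)(-21.75) = -0.015 → UNSTABLE
  171–174 m: −αΔT+βΔS = −(1.9 × 10⁻⁴)(+3.1)+(7.4 × 10⁻⁴)(+7.82) = 5.2 × 10⁻³ → stable
The 114–171 m interval has Δρ < 0: lighter water underlies denser water.

114–171 m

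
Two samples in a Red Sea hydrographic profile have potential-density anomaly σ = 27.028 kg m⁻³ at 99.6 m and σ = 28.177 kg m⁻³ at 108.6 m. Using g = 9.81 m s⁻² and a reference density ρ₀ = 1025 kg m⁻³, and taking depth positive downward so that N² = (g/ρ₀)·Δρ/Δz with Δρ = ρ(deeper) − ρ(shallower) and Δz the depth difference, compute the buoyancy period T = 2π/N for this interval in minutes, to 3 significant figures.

Δρ = 1028.177 − 1027.028 = 1.149 kg m⁻³ over Δz = 108.6 − 99.6 = 9 m.
N² = (9.81/1025) × (1.149/9) = 1.2219 × 10⁻³ s⁻².
N = √(1.2219 × 10⁻³) = 0.034956 rad s⁻¹, so T = 2π/N = 179.75 s = 2.9958 min ≈ 3.00 min.

3.00 min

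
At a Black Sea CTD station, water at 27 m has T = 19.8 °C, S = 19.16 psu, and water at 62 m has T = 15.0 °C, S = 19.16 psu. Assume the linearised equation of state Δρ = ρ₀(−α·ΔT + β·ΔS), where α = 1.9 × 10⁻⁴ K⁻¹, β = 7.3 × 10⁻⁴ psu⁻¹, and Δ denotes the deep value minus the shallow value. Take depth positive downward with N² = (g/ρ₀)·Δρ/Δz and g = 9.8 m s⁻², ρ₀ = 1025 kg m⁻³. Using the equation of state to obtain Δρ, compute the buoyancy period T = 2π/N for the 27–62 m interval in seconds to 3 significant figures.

ΔT = -4.8 K, ΔS = +0.00 psu (deep − shallow).
Δρ/ρ₀ = −αΔT + βΔS = 9.12 × 10⁻⁴ + 0 = 9.12 × 10⁻⁴, so Δρ ≈ 0.9348 kg m⁻³.
N² = (g/ρ₀)·Δρ/Δz = g·(Δρ/ρ₀)/Δz = 9.8 × 9.12 × 10⁻⁴ / 35 = 2.5536 × 10⁻⁴ s⁻².
N = √(2.5536 × 10⁻⁴) = 0.015980 rad s⁻¹ → T = 2π/N = 393.19 s ≈ 393 s.

393 s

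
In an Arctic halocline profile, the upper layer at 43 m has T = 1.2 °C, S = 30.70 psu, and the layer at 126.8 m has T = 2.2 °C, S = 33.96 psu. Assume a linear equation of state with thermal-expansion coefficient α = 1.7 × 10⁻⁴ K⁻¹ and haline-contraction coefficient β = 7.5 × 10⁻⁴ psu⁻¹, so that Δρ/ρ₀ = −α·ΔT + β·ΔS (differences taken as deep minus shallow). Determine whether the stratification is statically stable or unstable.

stable

ΔT = 2.2 − 1.2 = +1.0 K and ΔS = 33.96 − 30.70 = +3.26 psu (deep − shallow).
−αΔT = -1.70 × 10⁻⁴; βΔS = 2.445 × 10⁻³; sum Δρ/ρ₀ = 2.275 × 10⁻³.
Δρ/ρ₀ > 0, so Δρ > 0: deeper water is denser → statically stable.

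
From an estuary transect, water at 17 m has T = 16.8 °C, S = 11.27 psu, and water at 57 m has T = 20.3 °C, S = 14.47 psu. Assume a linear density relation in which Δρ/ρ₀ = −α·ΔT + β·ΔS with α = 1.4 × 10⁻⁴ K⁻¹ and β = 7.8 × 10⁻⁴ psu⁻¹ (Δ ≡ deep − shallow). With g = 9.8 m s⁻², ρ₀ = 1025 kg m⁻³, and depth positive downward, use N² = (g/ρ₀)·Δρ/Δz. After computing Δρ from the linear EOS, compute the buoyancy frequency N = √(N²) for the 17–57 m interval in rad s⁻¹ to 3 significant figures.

ΔT = +3.5 K, ΔS = +3.20 psu (deep − shallow).
Δρ/ρ₀ = −αΔT + βΔS = -4.90 × 10⁻⁴ + 2.496 × 10⁻³ = 2.006 × 10⁻³, so Δρ ≈ 2.056 kg m⁻³.
N² = (g/ρ₀)·Δρ/Δz = g·(Δρ/ρ₀)/Δz = 9.8 × 2.006 × 10⁻³ / 40 = 4.9147 × 10⁻⁴ s⁻².
N = √(4.9147 × 10⁻⁴) = 0.022169 rad s⁻¹ ≈ 0.0222 rad s⁻¹.

0.0222 rad s⁻¹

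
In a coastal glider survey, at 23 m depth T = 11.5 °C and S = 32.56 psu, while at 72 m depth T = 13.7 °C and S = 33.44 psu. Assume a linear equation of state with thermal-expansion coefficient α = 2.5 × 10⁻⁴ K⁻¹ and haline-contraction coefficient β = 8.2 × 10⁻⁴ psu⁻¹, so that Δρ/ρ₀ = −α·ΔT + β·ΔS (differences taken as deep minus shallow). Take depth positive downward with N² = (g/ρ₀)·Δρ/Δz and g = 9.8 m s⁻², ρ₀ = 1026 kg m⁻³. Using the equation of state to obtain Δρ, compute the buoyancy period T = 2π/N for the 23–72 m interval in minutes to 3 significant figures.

17.9 min

ΔT = +2.2 K, ΔS = +0.88 psu (deep − shallow).
Δρ/ρ₀ = −αΔT + βΔS = -5.50 × 10⁻⁴ + 7.216 × 10⁻⁴ = 1.716 × 10⁻⁴, so Δρ ≈ 0.1761 kg m⁻³.
N² = (g/ρ₀)·Δρ/Δz = g·(Δρ/ρ₀)/Δz = 9.8 × 1.716 × 10⁻⁴ / 49 = 3.4320 × 10⁻⁵ s⁻².
N = √(3.4320 × 10⁻⁵) = 5.8583 × 10⁻³ rad s⁻¹ → T = 2π/N = 1.0725 × 10³ s = 17.875 min ≈ 17.9 min.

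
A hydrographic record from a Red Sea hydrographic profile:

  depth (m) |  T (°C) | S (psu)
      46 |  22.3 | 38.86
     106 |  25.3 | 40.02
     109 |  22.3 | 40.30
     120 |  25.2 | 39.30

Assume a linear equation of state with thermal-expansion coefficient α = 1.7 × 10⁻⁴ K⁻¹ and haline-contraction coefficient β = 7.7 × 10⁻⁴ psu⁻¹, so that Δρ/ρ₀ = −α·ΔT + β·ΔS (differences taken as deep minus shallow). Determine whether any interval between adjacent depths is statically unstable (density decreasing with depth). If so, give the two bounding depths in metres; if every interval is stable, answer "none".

Evaluate Δρ/ρ₀ = −αΔT + βΔS across each adjacent pair:
  46–106 m: −αΔT+βΔS = −(1.7 × 10⁻⁴)(+3.0)+(7.7 × 10⁻⁴)(+1.16) = 3.8 × 10⁻⁴ → stable
  106–109 m: −αΔT+βΔS = −(1.7 × 10⁻⁴)(-3.0)+(7.7 × 10⁻⁴)(+0.28) = 7.3 × 10⁻⁴ → stable
  109–120 m: −αΔT+βΔS = −(1.7 × 10⁻⁴)(+2.9)+(7.7 × 10⁻⁴)(-1.00) = -1.3 × 10⁻³ → UNSTABLE
The 109–120 m interval has Δρ < 0: lighter water underlies denser water.

109–120 m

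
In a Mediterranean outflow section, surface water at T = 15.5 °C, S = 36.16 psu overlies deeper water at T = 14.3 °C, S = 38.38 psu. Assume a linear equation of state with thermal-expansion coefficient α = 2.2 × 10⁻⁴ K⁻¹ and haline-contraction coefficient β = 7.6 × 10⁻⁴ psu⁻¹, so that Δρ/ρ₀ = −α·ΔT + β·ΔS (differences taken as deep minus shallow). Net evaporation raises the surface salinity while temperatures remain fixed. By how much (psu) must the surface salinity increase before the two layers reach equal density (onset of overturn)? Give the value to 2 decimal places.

Neutral buoyancy requires −α(T_deep − T_surf) + β(S_deep − S_surf′) = 0.
S_surf′ = S_deep − (α/β)·ΔT = 38.38 − (2.2 × 10⁻⁴/7.6 × 10⁻⁴)·(-1.2) = 38.7274 psu.
Increase required: 38.7274 − 36.16 = 2.5674 psu.

2.57 psu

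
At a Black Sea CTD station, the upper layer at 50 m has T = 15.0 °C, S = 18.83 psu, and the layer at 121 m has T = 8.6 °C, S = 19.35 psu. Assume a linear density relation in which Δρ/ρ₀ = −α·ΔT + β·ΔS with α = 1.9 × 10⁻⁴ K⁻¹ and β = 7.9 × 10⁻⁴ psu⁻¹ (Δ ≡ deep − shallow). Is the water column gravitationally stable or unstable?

ΔT = 8.6 − 15.0 = -6.4 K and ΔS = 19.35 − 18.83 = +0.52 psu (deep − shallow).
−αΔT = 1.216 × 10⁻³; βΔS = 4.108 × 10⁻⁴; sum Δρ/ρ₀ = 1.6268 × 10⁻³.
Δρ/ρ₀ > 0, so Δρ > 0: deeper water is denser → statically stable.

stable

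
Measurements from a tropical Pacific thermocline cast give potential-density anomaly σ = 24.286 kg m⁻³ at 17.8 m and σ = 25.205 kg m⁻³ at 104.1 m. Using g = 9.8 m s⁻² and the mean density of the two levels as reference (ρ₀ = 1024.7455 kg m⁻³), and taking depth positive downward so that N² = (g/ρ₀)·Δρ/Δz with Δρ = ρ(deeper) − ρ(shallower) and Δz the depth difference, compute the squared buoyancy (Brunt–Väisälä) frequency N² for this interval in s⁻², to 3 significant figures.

1.02 × 10⁻⁴ s⁻²

Δρ = 1025.205 − 1024.286 = 0.919 kg m⁻³ over Δz = 104.1 − 17.8 = 86.3 m.
N² = (9.8/1024.7455) × (0.919/86.3) = 1.0184 × 10⁻⁴ s⁻² ≈ 1.02 × 10⁻⁴ s⁻².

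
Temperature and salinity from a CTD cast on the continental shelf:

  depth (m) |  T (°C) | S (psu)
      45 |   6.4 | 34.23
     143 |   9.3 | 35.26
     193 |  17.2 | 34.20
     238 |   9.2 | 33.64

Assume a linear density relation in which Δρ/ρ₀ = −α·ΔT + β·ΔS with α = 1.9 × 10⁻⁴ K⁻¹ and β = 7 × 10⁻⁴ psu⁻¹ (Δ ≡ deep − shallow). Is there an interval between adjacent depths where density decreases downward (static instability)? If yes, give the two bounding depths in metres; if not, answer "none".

143–193 m

Evaluate Δρ/ρ₀ = −αΔT + βΔS across each adjacent pair:
  45–143 m: −αΔT+βΔS = −(1.9 × 10⁻⁴)(+2.9)+(7 × 10⁻⁴)(+1.03) = 1.7 × 10⁻⁴ → stable
  143–193 m: −αΔT+βΔS = −(1.9 × 10⁻⁴)(+7.9)+(7 × 10⁻⁴)(-1.06) = -2.2 × 10⁻³ → UNSTABLE
  193–238 m: −αΔT+βΔS = −(1.9 × 10⁻⁴)(-8.0)+(7 × 10⁻⁴)(-0.56) = 1.1 × 10⁻³ → stable
The 143–193 m interval has Δρ < 0: lighter water underlies denser water.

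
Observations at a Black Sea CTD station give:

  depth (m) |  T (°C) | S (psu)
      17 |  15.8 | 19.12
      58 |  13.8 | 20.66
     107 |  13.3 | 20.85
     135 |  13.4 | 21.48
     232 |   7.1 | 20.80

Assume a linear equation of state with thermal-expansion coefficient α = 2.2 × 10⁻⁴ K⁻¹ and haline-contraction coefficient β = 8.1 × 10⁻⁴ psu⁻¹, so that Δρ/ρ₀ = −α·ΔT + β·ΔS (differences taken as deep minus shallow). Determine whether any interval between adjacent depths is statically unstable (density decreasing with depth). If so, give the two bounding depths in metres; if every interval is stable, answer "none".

none

Evaluate Δρ/ρ₀ = −αΔT + βΔS across each adjacent pair:
  17–58 m: −αΔT+βΔS = −(2.2 × 10⁻⁴)(-2.0)+(8.1 × 10⁻⁴)(+1.54) = 1.7 × 10⁻³ → stable
  58–107 m: −αΔT+βΔS = −(2.2 × 10⁻⁴)(-0.5)+(8.1 × 10⁻⁴)(+0.19) = 2.6 × 10⁻⁴ → stable
  107–135 m: −αΔT+βΔS = −(2.2 × 10⁻⁴)(+0.1)+(8.1 × 10⁻⁴)(+0.63) = 4.9 × 10⁻⁴ → stable
  135–232 m: −αΔT+βΔS = −(2.2 × 10⁻⁴)(-6.3)+(8.1 × 10⁻⁴)(-0.68) = 8.4 × 10⁻⁴ → stable
Every interval has Δρ > 0: the column is stably stratified throughout.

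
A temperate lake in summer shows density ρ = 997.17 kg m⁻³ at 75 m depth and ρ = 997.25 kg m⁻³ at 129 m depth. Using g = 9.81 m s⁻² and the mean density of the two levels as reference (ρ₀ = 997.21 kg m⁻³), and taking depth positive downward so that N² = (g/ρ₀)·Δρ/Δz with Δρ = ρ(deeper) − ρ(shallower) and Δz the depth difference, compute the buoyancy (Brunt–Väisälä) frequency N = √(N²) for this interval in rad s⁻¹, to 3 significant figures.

Δρ = 997.25 − 997.17 = 0.08 kg m⁻³ over Δz = 129 − 75 = 54 m.
N² = (9.81/997.21) × (0.08/54) = 1.4574 × 10⁻⁵ s⁻².
N = √(1.4574 × 10⁻⁵) = 3.8176 × 10⁻³ rad s⁻¹ ≈ 3.82 × 10⁻³ rad s⁻¹.

3.82 × 10⁻³ rad s⁻¹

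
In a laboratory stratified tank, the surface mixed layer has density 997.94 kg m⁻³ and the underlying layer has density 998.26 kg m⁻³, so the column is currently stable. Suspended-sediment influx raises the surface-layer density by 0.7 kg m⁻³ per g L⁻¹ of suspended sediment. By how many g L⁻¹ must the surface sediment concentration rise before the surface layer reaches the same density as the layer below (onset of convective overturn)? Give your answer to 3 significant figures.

Density deficit of the surface layer: 998.26 − 997.94 = 0.32 kg m⁻³.
Required change = 0.32 / 0.7 = 0.457 g L⁻¹.

0.457 g L⁻¹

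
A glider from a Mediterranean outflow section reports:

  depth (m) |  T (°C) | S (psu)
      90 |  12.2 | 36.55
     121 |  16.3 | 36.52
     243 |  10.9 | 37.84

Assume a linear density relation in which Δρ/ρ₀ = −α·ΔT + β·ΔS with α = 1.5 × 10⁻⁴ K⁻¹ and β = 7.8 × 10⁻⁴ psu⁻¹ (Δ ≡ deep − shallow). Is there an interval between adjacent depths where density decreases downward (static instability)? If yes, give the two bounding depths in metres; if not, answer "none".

90–121 m

Evaluate Δρ/ρ₀ = −αΔT + βΔS across each adjacent pair:
  90–121 m: −αΔT+βΔS = −(1.5 × 10⁻⁴)(+4.1)+(7.8 × 10⁻⁴)(-0.03) = -6.4 × 10⁻⁴ → UNSTABLE
  121–243 m: −αΔT+βΔS = −(1.5 × 10⁻⁴)(-5.4)+(7.8 × 10⁻⁴)(+1.32) = 1.8 × 10⁻³ → stable
The 90–121 m interval has Δρ < 0: lighter water underlies denser water.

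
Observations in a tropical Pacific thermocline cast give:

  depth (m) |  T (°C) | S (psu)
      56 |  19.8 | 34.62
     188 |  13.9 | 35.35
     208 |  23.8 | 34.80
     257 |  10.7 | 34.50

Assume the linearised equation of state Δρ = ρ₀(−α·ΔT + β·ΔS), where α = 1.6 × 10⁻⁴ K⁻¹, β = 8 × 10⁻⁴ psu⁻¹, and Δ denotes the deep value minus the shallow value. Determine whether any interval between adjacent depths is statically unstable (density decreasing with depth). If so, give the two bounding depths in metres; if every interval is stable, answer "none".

Evaluate Δρ/ρ₀ = −αΔT + βΔS across each adjacent pair:
  56–188 m: −αΔT+βΔS = −(1.6 × 10⁻⁴)(-5.9)+(8 × 10⁻⁴)(+0.73) = 1.5 × 10⁻³ → stable
  188–208 m: −αΔT+βΔS = −(1.6 × 10⁻⁴)(+9.9)+(8 × 10⁻⁴)(-0.55) = -2.0 × 10⁻³ → UNSTABLE
  208–257 m: −αΔT+βΔS = −(1.6 × 10⁻⁴)(-13.1)+(8 × 10⁻⁴)(-0.30) = 1.9 × 10⁻³ → stable
The 188–208 m interval has Δρ < 0: lighter water underlies denser water.

188–208 m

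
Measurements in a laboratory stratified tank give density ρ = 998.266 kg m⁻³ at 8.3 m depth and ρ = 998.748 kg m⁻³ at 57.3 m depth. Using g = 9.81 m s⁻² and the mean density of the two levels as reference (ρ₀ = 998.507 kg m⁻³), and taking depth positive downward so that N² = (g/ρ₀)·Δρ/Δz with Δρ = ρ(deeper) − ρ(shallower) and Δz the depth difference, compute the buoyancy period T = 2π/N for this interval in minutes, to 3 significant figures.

10.7 min

Δρ = 998.748 − 998.266 = 0.482 kg m⁻³ over Δz = 57.3 − 8.3 = 49 m.
N² = (9.81/998.507) × (0.482/49) = 9.6643 × 10⁻⁵ s⁻².
N = √(9.6643 × 10⁻⁵) = 9.8307 × 10⁻³ rad s⁻¹, so T = 2π/N = 639.14 s = 10.652 min ≈ 10.7 min.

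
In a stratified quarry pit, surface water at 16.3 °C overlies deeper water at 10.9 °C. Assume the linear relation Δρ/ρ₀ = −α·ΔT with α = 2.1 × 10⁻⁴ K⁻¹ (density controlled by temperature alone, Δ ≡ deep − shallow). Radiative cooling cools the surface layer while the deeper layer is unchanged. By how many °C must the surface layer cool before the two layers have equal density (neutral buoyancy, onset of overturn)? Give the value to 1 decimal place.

5.4 °C

With temperature the only control, equal density requires T_surf′ = T_deep.
T_surf′ = 10.9 °C.
Cooling required: 16.3 − 10.9 = 5.4 °C.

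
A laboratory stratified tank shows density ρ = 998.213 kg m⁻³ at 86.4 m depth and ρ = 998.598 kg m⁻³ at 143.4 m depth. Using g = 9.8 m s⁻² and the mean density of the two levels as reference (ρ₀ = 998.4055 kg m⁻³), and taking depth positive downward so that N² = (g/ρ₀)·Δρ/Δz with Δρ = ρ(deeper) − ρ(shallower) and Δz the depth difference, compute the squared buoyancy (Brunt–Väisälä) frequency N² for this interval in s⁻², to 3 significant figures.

6.63 × 10⁻⁵ s⁻²

Δρ = 998.598 − 998.213 = 0.385 kg m⁻³ over Δz = 143.4 − 86.4 = 57 m.
N² = (9.8/998.4055) × (0.385/57) = 6.6299 × 10⁻⁵ s⁻² ≈ 6.63 × 10⁻⁵ s⁻².
A positive N² confirms static stability across the interval.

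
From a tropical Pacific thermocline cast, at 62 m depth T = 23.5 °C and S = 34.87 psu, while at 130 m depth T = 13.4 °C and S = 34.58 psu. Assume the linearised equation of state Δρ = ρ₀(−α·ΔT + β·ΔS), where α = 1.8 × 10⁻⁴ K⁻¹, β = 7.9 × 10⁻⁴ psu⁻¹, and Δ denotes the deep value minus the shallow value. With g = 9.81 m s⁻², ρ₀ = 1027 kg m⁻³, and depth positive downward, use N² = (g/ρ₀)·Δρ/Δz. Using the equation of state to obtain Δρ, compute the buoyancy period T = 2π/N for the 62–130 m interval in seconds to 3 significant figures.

ΔT = -10.1 K, ΔS = -0.29 psu (deep − shallow).
Δρ/ρ₀ = −αΔT + βΔS = 1.818 × 10⁻³ − 2.291 × 10⁻⁴ = 1.5889 × 10⁻³, so Δρ ≈ 1.632 kg m⁻³.
N² = (g/ρ₀)·Δρ/Δz = g·(Δρ/ρ₀)/Δz = 9.81 × 1.5889 × 10⁻³ / 68 = 2.2922 × 10⁻⁴ s⁻².
N = √(2.2922 × 10⁻⁴) = 0.015140 rad s⁻¹ → T = 2π/N = 415.01 s ≈ 415 s.

415 s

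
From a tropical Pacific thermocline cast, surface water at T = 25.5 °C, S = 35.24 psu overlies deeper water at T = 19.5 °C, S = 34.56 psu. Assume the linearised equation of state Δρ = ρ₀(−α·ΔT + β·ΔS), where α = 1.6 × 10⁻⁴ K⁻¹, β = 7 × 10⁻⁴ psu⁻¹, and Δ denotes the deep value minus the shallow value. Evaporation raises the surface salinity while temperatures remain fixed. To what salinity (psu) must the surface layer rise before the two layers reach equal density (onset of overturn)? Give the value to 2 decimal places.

Neutral buoyancy requires −α(T_deep − T_surf) + β(S_deep − S_surf′) = 0.
S_surf′ = S_deep − (α/β)·ΔT = 34.56 − (1.6 × 10⁻⁴/7 × 10⁻⁴)·(-6.0) = 35.9314 psu.
Increase required: 35.9314 − 35.24 = 0.6914 psu.

35.93 psu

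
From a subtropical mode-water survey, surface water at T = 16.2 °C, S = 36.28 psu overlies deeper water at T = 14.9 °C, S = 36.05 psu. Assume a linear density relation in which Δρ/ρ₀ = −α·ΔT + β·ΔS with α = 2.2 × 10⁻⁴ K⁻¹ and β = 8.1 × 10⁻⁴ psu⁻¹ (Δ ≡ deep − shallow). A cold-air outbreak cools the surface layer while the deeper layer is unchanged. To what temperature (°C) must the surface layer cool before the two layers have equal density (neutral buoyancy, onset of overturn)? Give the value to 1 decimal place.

15.7 °C

Neutral buoyancy requires Δρ = 0, i.e. −α(T_deep − T_surf′) + β(S_deep − S_surf) = 0.
T_surf′ = T_deep − (β/α)·ΔS = 14.9 − (8.1 × 10⁻⁴/2.2 × 10⁻⁴)·(-0.23) = 15.747 °C.
Cooling required: 16.2 − (15.747) = 0.453 °C.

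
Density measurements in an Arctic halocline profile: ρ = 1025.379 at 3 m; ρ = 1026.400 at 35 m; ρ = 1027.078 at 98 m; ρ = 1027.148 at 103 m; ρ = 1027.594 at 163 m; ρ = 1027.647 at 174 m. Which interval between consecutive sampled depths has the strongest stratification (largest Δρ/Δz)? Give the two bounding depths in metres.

Compute the density gradient over each adjacent pair:
  3–35 m: Δρ/Δz = 1.021/32 = 0.032 kg m⁻⁴
  35–98 m: Δρ/Δz = 0.678/63 = 0.011 kg m⁻⁴
  98–103 m: Δρ/Δz = 0.070/5 = 0.014 kg m⁻⁴
  103–163 m: Δρ/Δz = 0.446/60 = 7.4 × 10⁻³ kg m⁻⁴
  163–174 m: Δρ/Δz = 0.053/11 = 4.8 × 10⁻³ kg m⁻⁴
The largest gradient is in the 3–35 m interval — the pycnocline.

3–35 m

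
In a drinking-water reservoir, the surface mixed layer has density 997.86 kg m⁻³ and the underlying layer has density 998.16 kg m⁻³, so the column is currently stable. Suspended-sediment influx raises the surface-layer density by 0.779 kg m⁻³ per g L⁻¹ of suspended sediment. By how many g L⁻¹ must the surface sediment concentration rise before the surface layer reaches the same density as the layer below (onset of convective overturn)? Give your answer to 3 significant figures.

Density deficit of the surface layer: 998.16 − 997.86 = 0.3 kg m⁻³.
Required change = 0.3 / 0.779 = 0.385 g L⁻¹.

0.385 g L⁻¹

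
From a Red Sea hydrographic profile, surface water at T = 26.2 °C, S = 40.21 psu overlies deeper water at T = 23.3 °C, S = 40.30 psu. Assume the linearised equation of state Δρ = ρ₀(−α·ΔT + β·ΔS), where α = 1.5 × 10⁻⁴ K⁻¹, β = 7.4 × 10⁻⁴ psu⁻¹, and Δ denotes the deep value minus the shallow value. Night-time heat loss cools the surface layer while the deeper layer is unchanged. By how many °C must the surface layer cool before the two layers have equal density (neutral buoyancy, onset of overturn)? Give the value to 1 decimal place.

3.3 °C

Neutral buoyancy requires Δρ = 0, i.e. −α(T_deep − T_surf′) + β(S_deep − S_surf) = 0.
T_surf′ = T_deep − (β/α)·ΔS = 23.3 − (7.4 × 10⁻⁴/1.5 × 10⁻⁴)·(+0.09) = 22.856 °C.
Cooling required: 26.2 − (22.856) = 3.344 °C.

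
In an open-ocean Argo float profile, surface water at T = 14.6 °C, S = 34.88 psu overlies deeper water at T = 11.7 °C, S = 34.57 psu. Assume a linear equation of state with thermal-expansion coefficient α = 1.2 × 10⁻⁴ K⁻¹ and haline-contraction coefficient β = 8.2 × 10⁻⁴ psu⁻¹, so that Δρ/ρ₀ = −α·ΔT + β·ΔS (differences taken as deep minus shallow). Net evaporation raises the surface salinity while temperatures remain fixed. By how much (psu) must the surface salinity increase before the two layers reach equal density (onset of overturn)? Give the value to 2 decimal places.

0.11 psu

Neutral buoyancy requires −α(T_deep − T_surf) + β(S_deep − S_surf′) = 0.
S_surf′ = S_deep − (α/β)·ΔT = 34.57 − (1.2 × 10⁻⁴/8.2 × 10⁻⁴)·(-2.9) = 34.9944 psu.
Increase required: 34.9944 − 34.88 = 0.1144 psu.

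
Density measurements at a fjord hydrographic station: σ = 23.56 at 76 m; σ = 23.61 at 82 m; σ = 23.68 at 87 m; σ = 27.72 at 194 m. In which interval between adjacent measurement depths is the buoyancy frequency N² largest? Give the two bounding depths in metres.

Compute the density gradient over each adjacent pair:
  76–82 m: Δρ/Δz = 0.05/6 = 8.3 × 10⁻³ kg m⁻⁴
  82–87 m: Δρ/Δz = 0.07/5 = 0.014 kg m⁻⁴
  87–194 m: Δρ/Δz = 4.04/107 = 0.038 kg m⁻⁴
The largest gradient is in the 87–194 m interval — the pycnocline.

87–194 m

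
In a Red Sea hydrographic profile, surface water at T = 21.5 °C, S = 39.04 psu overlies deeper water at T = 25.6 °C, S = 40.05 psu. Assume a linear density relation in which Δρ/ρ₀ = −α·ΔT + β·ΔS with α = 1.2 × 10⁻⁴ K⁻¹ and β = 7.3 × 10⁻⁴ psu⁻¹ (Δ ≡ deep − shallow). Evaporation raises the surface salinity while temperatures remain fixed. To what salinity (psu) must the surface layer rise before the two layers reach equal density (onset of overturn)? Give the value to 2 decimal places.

Neutral buoyancy requires −α(T_deep − T_surf) + β(S_deep − S_surf′) = 0.
S_surf′ = S_deep − (α/β)·ΔT = 40.05 − (1.2 × 10⁻⁴/7.3 × 10⁻⁴)·(+4.1) = 39.3760 psu.
Increase required: 39.3760 − 39.04 = 0.3360 psu.

39.38 psu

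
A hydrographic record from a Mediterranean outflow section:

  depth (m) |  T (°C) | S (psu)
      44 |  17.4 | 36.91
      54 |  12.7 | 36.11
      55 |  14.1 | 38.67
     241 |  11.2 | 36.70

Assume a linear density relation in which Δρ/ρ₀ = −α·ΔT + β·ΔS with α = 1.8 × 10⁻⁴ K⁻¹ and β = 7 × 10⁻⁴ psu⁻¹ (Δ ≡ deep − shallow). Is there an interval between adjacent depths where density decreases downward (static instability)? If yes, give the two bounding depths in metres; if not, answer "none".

55–241 m

Evaluate Δρ/ρ₀ = −αΔT + βΔS across each adjacent pair:
  44–54 m: −αΔT+βΔS = −(1.8 × 10⁻⁴)(-4.7)+(7 × 10⁻⁴)(-0.80) = 2.9 × 10⁻⁴ → stable
  54–55 m: −αΔT+βΔS = −(1.8 × 10⁻⁴)(+1.4)+(7 × 10⁻⁴)(+2.56) = 1.5 × 10⁻³ → stable
  55–241 m: −αΔT+βΔS = −(1.8 × 10⁻⁴)(-2.9)+(7 × 10⁻⁴)(-1.97) = -8.6 × 10⁻⁴ → UNSTABLE
The 55–241 m interval has Δρ < 0: lighter water underlies denser water.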